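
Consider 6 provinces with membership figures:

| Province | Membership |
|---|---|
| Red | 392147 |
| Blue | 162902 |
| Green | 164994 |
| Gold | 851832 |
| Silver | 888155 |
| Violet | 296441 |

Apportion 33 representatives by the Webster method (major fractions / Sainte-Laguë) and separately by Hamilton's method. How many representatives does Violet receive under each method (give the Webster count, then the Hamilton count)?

Webster: Red 5, Blue 2, Green 2, Gold 10, Silver 10, Violet 4.
Hamilton: Red 5, Blue 2, Green 2, Gold 10, Silver 11, Violet 3.
Violet gets 4 under Webster and 3 under Hamilton.

4 and 3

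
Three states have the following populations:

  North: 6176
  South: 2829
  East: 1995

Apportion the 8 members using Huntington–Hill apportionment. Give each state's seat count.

With divisor 1396: modified quotas North 4.424, South 2.027, East 1.429.
Geometric-mean thresholds: North √(4·5)=4.472, South √(2·3)=2.449, East √(1·2)=1.414.
Each quota rounded against its threshold gives North 4, South 2, East 2 (total 8).

North 4; South 2; East 2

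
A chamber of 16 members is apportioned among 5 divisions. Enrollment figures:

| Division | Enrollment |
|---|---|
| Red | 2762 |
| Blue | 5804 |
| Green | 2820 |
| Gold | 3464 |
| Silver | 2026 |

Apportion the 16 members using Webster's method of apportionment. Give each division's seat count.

Red 3, Blue 5, Green 3, Gold 3, Silver 2

Standard divisor 16876/16 ≈ 1054.75; standard quotas: Red 2.619, Blue 5.503, Green 2.674, Gold 3.284, Silver 1.921.
Rounding to the nearest integer gives 3, 6, 3, 3, 2 = 17 seats, so the divisor must be adjusted.
With modified divisor 1080: modified quotas Red 2.557, Blue 5.374, Green 2.611, Gold 3.207, Silver 1.876.
Rounding to the nearest integer: Red 3, Blue 5, Green 3, Gold 3, Silver 2 (total 16).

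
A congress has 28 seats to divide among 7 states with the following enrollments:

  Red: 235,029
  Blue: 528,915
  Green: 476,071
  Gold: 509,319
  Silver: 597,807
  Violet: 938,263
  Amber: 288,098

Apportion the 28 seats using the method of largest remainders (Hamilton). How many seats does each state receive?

Standard divisor: 3573502 ÷ 28 ≈ 127625.071.
Standard quotas: Red 1.8416, Blue 4.1443, Green 3.7302, Gold 3.9907, Silver 4.6841, Violet 7.3517, Amber 2.2574.
Lower quotas: Red 1, Blue 4, Green 3, Gold 3, Silver 4, Violet 7, Amber 2 (sum 24, leaving 4 seats).
Remainders in descending order: Gold 0.9907, Red 0.8416, Green 0.7302, Silver 0.6841, Violet 0.3517, Amber 0.2574, Blue 0.1443.
Largest remainders: Gold, Red, Green, Silver receive the extra seats.

Red 2, Blue 4, Green 4, Gold 4, Silver 5, Violet 7, Amber 2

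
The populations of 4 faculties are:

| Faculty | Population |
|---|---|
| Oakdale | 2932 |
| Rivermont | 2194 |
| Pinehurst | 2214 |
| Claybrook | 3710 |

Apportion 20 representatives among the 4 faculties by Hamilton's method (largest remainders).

Standard divisor: 11050 ÷ 20 ≈ 552.5.
Standard quotas: Oakdale 5.307, Rivermont 3.971, Pinehurst 4.007, Claybrook 6.715.
Lower quotas: Oakdale 5, Rivermont 3, Pinehurst 4, Claybrook 6 (sum 18, leaving 2 seats).
Remainders in descending order: Rivermont 0.971, Claybrook 0.715, Oakdale 0.307, Pinehurst 0.007.
The surplus seats go to Rivermont, Claybrook.

Oakdale 5, Rivermont 4, Pinehurst 4, Claybrook 7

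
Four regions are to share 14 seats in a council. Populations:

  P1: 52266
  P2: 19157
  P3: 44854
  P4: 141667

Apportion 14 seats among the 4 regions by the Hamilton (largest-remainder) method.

The standard divisor is 257944/14 ≈ 18424.571.
Standard quotas: P1 2.8368, P2 1.0398, P3 2.4345, P4 7.6890.
Lower quotas: P1 2, P2 1, P3 2, P4 7 (sum 12, leaving 2 seats).
Remainders in descending order: P1 0.8368, P4 0.6890, P3 0.4345, P2 0.0398.
The surplus seats go to P1, P4.

P1 3, P2 1, P3 2, P4 8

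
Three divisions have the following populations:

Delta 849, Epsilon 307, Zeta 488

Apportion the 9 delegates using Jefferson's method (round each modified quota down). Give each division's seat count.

Standard divisor 1644/9 ≈ 182.667; standard quotas: Delta 4.648, Epsilon 1.681, Zeta 2.672.
Rounding down gives 4, 1, 2 = 7 seats, so the divisor must be adjusted.
With modified divisor 160: modified quotas Delta 5.306, Epsilon 1.919, Zeta 3.050.
Rounding down: Delta 5, Epsilon 1, Zeta 3 (total 9).

Delta=5; Epsilon=1; Zeta=3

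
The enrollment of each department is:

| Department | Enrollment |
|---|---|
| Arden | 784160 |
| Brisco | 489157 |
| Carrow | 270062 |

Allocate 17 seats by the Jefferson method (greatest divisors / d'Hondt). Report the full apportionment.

Standard divisor 1543379/17 ≈ 90787; standard quotas: Arden 8.637, Brisco 5.388, Carrow 2.975.
Rounding down gives 8, 5, 2 = 15 seats, so the divisor must be adjusted.
With modified divisor 84300: modified quotas Arden 9.302, Brisco 5.803, Carrow 3.204.
Rounding down: Arden 9, Brisco 5, Carrow 3 (total 17).

Arden 9; Brisco 5; Carrow 3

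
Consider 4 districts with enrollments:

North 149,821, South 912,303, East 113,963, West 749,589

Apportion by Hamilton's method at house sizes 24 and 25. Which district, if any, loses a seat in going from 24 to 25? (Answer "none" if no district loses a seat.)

At 24 seats: North 2, South 11, East 2, West 9.
At 25 seats: North 2, South 12, East 1, West 10.
East drops from 2 to 1.

East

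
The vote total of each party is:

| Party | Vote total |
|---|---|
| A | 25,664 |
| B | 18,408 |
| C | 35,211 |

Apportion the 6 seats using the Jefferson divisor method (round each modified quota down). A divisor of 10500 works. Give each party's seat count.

A 2, B 1, C 3

With modified divisor 10500: modified quotas A 2.444, B 1.753, C 3.353.
Rounding down: A 2, B 1, C 3 (total 6).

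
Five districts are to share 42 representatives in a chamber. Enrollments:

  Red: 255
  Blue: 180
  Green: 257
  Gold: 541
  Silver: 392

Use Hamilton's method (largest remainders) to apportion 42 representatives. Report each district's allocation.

Red: 6, Blue: 5, Green: 7, Gold: 14, Silver: 10

Total 1625; standard divisor 1625/42 ≈ 38.69.
Standard quotas: Red 6.591, Blue 4.652, Green 6.642, Gold 13.983, Silver 10.132.
Lower quotas: Red 6, Blue 4, Green 6, Gold 13, Silver 10 (sum 39, leaving 3 seats).
Remainders in descending order: Gold 0.983, Blue 0.652, Green 0.642, Red 0.591, Silver 0.132.
Largest remainders: Gold, Blue, Green receive the extra seats.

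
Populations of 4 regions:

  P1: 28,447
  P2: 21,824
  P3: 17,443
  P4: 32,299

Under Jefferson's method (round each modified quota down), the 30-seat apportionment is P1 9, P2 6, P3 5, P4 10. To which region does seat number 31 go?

P2

Priority for the next seat is population ÷ (current seats + 1).
Priorities: P1 2844.700, P2 3117.714, P3 2907.167, P4 2936.273.
Highest priority: P2.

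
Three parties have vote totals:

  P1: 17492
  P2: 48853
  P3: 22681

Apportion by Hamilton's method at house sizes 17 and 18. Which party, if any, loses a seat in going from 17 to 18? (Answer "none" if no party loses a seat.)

P1

At 17 seats: P1 4, P2 9, P3 4.
At 18 seats: P1 3, P2 10, P3 5.
P1 drops from 4 to 3.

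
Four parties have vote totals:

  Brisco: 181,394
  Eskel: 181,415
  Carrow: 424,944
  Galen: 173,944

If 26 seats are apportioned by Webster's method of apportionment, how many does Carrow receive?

11

Standard divisor 961697/26 ≈ 36988.346; standard quotas: Brisco 4.904, Eskel 4.905, Carrow 11.489, Galen 4.703.
Rounding to the nearest integer gives Brisco 5, Eskel 5, Carrow 11, Galen 5 — total 26, matching the house size, so no adjustment is needed.
Carrow receives 11.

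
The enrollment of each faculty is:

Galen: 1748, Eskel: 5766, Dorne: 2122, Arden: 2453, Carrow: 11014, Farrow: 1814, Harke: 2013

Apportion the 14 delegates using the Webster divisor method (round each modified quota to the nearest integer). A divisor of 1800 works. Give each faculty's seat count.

With modified divisor 1800: modified quotas Galen 0.971, Eskel 3.203, Dorne 1.179, Arden 1.363, Carrow 6.119, Farrow 1.008, Harke 1.118.
Rounding to the nearest integer: Galen 1, Eskel 3, Dorne 1, Arden 1, Carrow 6, Farrow 1, Harke 1 (total 14).

Galen 1; Eskel 3; Dorne 1; Arden 1; Carrow 6; Farrow 1; Harke 1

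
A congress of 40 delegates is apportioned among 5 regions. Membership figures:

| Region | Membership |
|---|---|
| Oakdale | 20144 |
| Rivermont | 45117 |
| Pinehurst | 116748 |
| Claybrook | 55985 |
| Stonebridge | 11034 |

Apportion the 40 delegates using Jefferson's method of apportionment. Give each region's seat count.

Standard divisor 249028/40 ≈ 6225.7; standard quotas: Oakdale 3.236, Rivermont 7.247, Pinehurst 18.753, Claybrook 8.993, Stonebridge 1.772.
Rounding down gives 3, 7, 18, 8, 1 = 37 seats, so the divisor must be adjusted.
With modified divisor 5700: modified quotas Oakdale 3.534, Rivermont 7.915, Pinehurst 20.482, Claybrook 9.822, Stonebridge 1.936.
Rounding down: Oakdale 3, Rivermont 7, Pinehurst 20, Claybrook 9, Stonebridge 1 (total 40).

Oakdale 3, Rivermont 7, Pinehurst 20, Claybrook 9, Stonebridge 1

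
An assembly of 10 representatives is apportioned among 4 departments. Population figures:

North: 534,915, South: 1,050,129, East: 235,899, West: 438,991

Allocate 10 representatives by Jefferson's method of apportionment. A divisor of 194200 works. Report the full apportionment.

With modified divisor 194200: modified quotas North 2.754, South 5.407, East 1.215, West 2.261.
Rounding down: North 2, South 5, East 1, West 2 (total 10).

North=2; South=5; East=1; West=2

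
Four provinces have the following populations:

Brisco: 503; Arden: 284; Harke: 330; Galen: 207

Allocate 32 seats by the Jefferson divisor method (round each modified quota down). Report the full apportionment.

Brisco: 12, Arden: 7, Harke: 8, Galen: 5

Standard divisor 1324/32 ≈ 41.375; standard quotas: Brisco 12.157, Arden 6.864, Harke 7.976, Galen 5.003.
Rounding down gives 12, 6, 7, 5 = 30 seats, so the divisor must be adjusted.
With modified divisor 40: modified quotas Brisco 12.575, Arden 7.100, Harke 8.250, Galen 5.175.
Rounding down: Brisco 12, Arden 7, Harke 8, Galen 5 (total 32).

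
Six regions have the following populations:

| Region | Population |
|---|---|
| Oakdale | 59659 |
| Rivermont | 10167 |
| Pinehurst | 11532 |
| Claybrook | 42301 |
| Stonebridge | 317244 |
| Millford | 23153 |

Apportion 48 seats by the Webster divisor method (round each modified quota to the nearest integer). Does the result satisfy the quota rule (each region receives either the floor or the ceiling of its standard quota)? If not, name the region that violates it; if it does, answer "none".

Stonebridge

Standard quotas: Oakdale 6.171, Rivermont 1.052, Pinehurst 1.193, Claybrook 4.375, Stonebridge 32.814, Millford 2.395.
Webster allocation: Oakdale 6, Rivermont 1, Pinehurst 1, Claybrook 4, Stonebridge 34, Millford 2.
Stonebridge has quota 32.814 (lower 32, upper 33) but receives 34 — outside the quota interval.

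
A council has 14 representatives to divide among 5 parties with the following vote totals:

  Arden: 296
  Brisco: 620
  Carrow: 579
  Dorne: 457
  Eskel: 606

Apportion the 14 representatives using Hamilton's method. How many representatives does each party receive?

Arden 2, Brisco 3, Carrow 3, Dorne 3, Eskel 3

The standard divisor is 2558/14 ≈ 182.714.
Standard quotas: Arden 1.620, Brisco 3.393, Carrow 3.169, Dorne 2.501, Eskel 3.317.
Lower quotas: Arden 1, Brisco 3, Carrow 3, Dorne 2, Eskel 3 (sum 12, leaving 2 seats).
Remainders in descending order: Arden 0.620, Dorne 0.501, Brisco 0.393, Eskel 0.317, Carrow 0.169.
The surplus seats go to Arden, Dorne.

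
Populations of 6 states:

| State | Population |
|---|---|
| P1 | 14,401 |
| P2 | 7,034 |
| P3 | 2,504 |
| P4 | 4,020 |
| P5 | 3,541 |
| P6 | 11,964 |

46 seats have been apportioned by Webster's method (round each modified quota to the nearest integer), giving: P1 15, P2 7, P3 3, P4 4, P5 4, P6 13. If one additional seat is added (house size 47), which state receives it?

P2

Priority for the next seat is population ÷ (current seats + 0.5).
Priorities: P1 929.097, P2 937.867, P3 715.429, P4 893.333, P5 786.889, P6 886.222.
Highest priority: P2.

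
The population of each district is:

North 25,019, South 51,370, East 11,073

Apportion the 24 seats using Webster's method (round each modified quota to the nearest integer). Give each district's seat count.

North: 7, South: 14, East: 3

Standard divisor 87462/24 ≈ 3644.25; standard quotas: North 6.865, South 14.096, East 3.038.
Rounding to the nearest integer gives North 7, South 14, East 3 — total 24, matching the house size, so no adjustment is needed.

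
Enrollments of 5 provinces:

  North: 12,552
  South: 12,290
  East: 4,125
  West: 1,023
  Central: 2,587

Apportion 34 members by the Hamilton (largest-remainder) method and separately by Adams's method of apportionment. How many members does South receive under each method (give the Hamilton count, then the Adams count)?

13 and 12

Hamilton: North 13, South 13, East 4, West 1, Central 3.
Adams: North 13, South 12, East 5, West 1, Central 3.
South gets 13 under Hamilton and 12 under Adams.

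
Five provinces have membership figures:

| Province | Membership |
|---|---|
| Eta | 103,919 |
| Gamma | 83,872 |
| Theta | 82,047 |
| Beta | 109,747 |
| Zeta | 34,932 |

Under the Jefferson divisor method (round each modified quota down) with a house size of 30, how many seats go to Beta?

8

Standard divisor 414517/30 ≈ 13817.233; standard quotas: Eta 7.521, Gamma 6.070, Theta 5.938, Beta 7.943, Zeta 2.528.
Rounding down gives 7, 6, 5, 7, 2 = 27 seats, so the divisor must be adjusted.
With modified divisor 12600: modified quotas Eta 8.248, Gamma 6.657, Theta 6.512, Beta 8.710, Zeta 2.772.
Rounding down: Eta 8, Gamma 6, Theta 6, Beta 8, Zeta 2 (total 30).
Beta receives 8.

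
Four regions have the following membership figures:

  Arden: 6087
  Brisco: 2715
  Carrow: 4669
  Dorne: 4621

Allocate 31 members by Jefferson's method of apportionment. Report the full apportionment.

Arden 11; Brisco 4; Carrow 8; Dorne 8

Standard divisor 18092/31 ≈ 583.613; standard quotas: Arden 10.430, Brisco 4.652, Carrow 8.000, Dorne 7.918.
Rounding down gives 10, 4, 8, 7 = 29 seats, so the divisor must be adjusted.
With modified divisor 550: modified quotas Arden 11.067, Brisco 4.936, Carrow 8.489, Dorne 8.402.
Rounding down: Arden 11, Brisco 4, Carrow 8, Dorne 8 (total 31).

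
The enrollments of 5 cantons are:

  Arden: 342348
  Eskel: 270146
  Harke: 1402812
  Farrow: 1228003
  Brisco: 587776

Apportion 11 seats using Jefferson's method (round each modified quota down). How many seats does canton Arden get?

Standard divisor 3831085/11 ≈ 348280.455; standard quotas: Arden 0.983, Eskel 0.776, Harke 4.028, Farrow 3.526, Brisco 1.688.
Rounding down gives 0, 0, 4, 3, 1 = 8 seats, so the divisor must be adjusted.
With modified divisor 287200: modified quotas Arden 1.192, Eskel 0.941, Harke 4.884, Farrow 4.276, Brisco 2.047.
Rounding down: Arden 1, Eskel 0, Harke 4, Farrow 4, Brisco 2 (total 11).
Arden receives 1.

1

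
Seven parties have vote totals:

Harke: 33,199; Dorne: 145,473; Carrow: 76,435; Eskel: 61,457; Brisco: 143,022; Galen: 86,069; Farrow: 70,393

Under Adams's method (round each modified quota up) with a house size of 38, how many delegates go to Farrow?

4

Standard divisor 616048/38 ≈ 16211.789; standard quotas: Harke 2.048, Dorne 8.973, Carrow 4.715, Eskel 3.791, Brisco 8.822, Galen 5.309, Farrow 4.342.
Rounding up gives 3, 9, 5, 4, 9, 6, 5 = 41 seats, so the divisor must be adjusted.
With modified divisor 17700: modified quotas Harke 1.876, Dorne 8.219, Carrow 4.318, Eskel 3.472, Brisco 8.080, Galen 4.863, Farrow 3.977.
Rounding up: Harke 2, Dorne 9, Carrow 5, Eskel 4, Brisco 9, Galen 5, Farrow 4 (total 38).
Farrow receives 4.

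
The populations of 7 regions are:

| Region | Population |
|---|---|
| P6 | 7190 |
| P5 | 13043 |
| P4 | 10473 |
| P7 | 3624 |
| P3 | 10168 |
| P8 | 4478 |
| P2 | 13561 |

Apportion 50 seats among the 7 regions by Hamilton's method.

P6=6, P5=10, P4=8, P7=3, P3=8, P8=4, P2=11

The standard divisor is 62537/50 ≈ 1250.74.
Standard quotas: P6 5.7486, P5 10.4282, P4 8.3734, P7 2.8975, P3 8.1296, P8 3.5803, P2 10.8424.
Lower quotas: P6 5, P5 10, P4 8, P7 2, P3 8, P8 3, P2 10 (sum 46, leaving 4 seats).
Remainders in descending order: P7 0.8975, P2 0.8424, P6 0.7486, P8 0.5803, P5 0.4282, P4 0.3734, P3 0.1296.
Largest remainders: P7, P2, P6, P8 receive the extra seats.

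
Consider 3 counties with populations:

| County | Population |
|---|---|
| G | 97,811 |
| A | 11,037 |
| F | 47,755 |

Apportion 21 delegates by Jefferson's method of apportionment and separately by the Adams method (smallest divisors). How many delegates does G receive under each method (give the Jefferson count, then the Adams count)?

Jefferson: G 14, A 1, F 6.
Adams: G 13, A 2, F 6.
G gets 14 under Jefferson and 13 under Adams.

14 and 13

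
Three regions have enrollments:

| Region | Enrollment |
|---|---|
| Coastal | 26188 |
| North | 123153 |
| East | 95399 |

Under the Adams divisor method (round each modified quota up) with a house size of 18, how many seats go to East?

Standard divisor 244740/18 ≈ 13596.667; standard quotas: Coastal 1.926, North 9.058, East 7.016.
Rounding up gives 2, 10, 8 = 20 seats, so the divisor must be adjusted.
With modified divisor 14500: modified quotas Coastal 1.806, North 8.493, East 6.579.
Rounding up: Coastal 2, North 9, East 7 (total 18).
East receives 7.

7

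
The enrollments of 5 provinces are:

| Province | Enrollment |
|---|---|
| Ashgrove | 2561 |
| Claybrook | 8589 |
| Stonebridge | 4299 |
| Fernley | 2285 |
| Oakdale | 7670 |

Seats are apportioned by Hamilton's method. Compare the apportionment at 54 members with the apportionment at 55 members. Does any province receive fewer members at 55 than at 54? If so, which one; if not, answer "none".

At 54 seats: Ashgrove 6, Claybrook 18, Stonebridge 9, Fernley 5, Oakdale 16.
At 55 seats: Ashgrove 5, Claybrook 19, Stonebridge 9, Fernley 5, Oakdale 17.
Ashgrove drops from 6 to 5.

Ashgrove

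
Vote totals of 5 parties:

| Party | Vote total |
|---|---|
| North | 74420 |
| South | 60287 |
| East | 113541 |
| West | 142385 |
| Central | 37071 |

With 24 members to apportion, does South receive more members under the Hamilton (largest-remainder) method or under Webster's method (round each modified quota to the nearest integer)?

Hamilton: North 4, South 4, East 6, West 8, Central 2.
Webster: North 4, South 3, East 7, West 8, Central 2.
South gets 4 under Hamilton and 3 under Webster.

Hamilton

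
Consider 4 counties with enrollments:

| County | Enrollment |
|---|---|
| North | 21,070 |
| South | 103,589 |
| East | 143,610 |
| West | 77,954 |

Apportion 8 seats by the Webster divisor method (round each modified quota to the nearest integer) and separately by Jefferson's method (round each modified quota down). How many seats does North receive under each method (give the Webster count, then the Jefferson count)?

1 and 0

Webster: North 1, South 2, East 3, West 2.
Jefferson: North 0, South 2, East 4, West 2.
North gets 1 under Webster and 0 under Jefferson.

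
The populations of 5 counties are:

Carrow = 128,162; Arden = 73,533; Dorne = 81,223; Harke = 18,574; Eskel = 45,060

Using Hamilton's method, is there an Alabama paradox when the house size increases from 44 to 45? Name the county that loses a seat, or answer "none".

At 44 seats: Carrow 16, Arden 9, Dorne 10, Harke 3, Eskel 6.
At 45 seats: Carrow 17, Arden 10, Dorne 10, Harke 2, Eskel 6.
Harke drops from 3 to 2.

Harke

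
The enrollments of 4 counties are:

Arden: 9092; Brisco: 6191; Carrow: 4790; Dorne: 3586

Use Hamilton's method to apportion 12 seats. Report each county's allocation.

Arden: 5, Brisco: 3, Carrow: 2, Dorne: 2

The standard divisor is 23659/12 ≈ 1971.583.
Standard quotas: Arden 4.6115, Brisco 3.1401, Carrow 2.4295, Dorne 1.8188.
Lower quotas: Arden 4, Brisco 3, Carrow 2, Dorne 1 (sum 10, leaving 2 seats).
Remainders in descending order: Dorne 0.8188, Arden 0.6115, Carrow 0.4295, Brisco 0.1401.
The surplus seats go to Dorne, Arden.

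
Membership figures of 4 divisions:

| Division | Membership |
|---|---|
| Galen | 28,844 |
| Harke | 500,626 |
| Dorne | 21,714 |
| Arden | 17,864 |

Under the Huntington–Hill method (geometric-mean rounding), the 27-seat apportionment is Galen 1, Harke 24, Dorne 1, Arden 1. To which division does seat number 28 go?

Harke

Priority for the next seat is population ÷ (√(s·(s+1))).
Priorities: Galen 20395.788, Harke 20437.971, Dorne 15354.117, Arden 12631.756.
Highest priority: Harke.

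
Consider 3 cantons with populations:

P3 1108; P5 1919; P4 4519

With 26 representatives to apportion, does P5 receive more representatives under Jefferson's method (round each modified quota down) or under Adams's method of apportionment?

Adams

Jefferson: P3 4, P5 6, P4 16.
Adams: P3 4, P5 7, P4 15.
P5 gets 6 under Jefferson and 7 under Adams.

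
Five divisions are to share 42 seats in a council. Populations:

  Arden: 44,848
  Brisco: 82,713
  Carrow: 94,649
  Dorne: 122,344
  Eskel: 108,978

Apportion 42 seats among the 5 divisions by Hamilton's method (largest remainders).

The standard divisor is 453532/42 ≈ 10798.381.
Standard quotas: Arden 4.1532, Brisco 7.6598, Carrow 8.7651, Dorne 11.3298, Eskel 10.0921.
Lower quotas: Arden 4, Brisco 7, Carrow 8, Dorne 11, Eskel 10 (sum 40, leaving 2 seats).
Remainders in descending order: Carrow 0.7651, Brisco 0.6598, Dorne 0.3298, Arden 0.1532, Eskel 0.0921.
Largest remainders: Carrow, Brisco receive the extra seats.

Arden 4; Brisco 8; Carrow 9; Dorne 11; Eskel 10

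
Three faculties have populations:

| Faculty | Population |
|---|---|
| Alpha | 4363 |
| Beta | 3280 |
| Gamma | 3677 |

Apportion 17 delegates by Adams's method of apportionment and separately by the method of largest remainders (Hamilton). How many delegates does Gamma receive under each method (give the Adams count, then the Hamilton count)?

Adams: Alpha 6, Beta 5, Gamma 6.
Hamilton: Alpha 7, Beta 5, Gamma 5.
Gamma gets 6 under Adams and 5 under Hamilton.

6 and 5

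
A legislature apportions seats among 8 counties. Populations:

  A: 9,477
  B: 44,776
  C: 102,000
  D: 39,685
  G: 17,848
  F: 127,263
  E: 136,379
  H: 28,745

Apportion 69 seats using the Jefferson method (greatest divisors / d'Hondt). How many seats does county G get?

2

Standard divisor 506173/69 ≈ 7335.841; standard quotas: A 1.292, B 6.104, C 13.904, D 5.410, G 2.433, F 17.348, E 18.591, H 3.918.
Rounding down gives 1, 6, 13, 5, 2, 17, 18, 3 = 65 seats, so the divisor must be adjusted.
With modified divisor 6900: modified quotas A 1.373, B 6.489, C 14.783, D 5.751, G 2.587, F 18.444, E 19.765, H 4.166.
Rounding down: A 1, B 6, C 14, D 5, G 2, F 18, E 19, H 4 (total 69).
G receives 2.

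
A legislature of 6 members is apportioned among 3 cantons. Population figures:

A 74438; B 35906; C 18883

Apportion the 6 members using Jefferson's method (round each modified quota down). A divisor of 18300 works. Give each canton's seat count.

With modified divisor 18300: modified quotas A 4.068, B 1.962, C 1.032.
Rounding down: A 4, B 1, C 1 (total 6).

A 4, B 1, C 1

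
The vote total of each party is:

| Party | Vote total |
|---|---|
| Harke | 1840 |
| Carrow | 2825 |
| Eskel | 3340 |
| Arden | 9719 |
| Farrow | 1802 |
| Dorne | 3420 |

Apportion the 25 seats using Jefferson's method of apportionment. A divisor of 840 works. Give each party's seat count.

Harke 2, Carrow 3, Eskel 3, Arden 11, Farrow 2, Dorne 4

With modified divisor 840: modified quotas Harke 2.190, Carrow 3.363, Eskel 3.976, Arden 11.570, Farrow 2.145, Dorne 4.071.
Rounding down: Harke 2, Carrow 3, Eskel 3, Arden 11, Farrow 2, Dorne 4 (total 25).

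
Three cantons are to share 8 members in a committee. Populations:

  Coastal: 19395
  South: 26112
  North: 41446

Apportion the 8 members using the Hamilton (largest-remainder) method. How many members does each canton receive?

Coastal=2, South=2, North=4

Total 86953; standard divisor 86953/8 ≈ 10869.125.
Standard quotas: Coastal 1.7844, South 2.4024, North 3.8132.
Lower quotas: Coastal 1, South 2, North 3 (sum 6, leaving 2 seats).
Remainders in descending order: North 0.8132, Coastal 0.7844, South 0.4024.
The surplus seats go to North, Coastal.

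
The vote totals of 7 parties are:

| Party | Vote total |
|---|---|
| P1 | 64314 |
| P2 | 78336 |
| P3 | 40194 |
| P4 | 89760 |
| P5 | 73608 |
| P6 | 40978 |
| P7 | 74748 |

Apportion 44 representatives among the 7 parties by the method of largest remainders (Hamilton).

Total 461938; standard divisor 461938/44 ≈ 10498.591.
Standard quotas: P1 6.1260, P2 7.4616, P3 3.8285, P4 8.5497, P5 7.0112, P6 3.9032, P7 7.1198.
Lower quotas: P1 6, P2 7, P3 3, P4 8, P5 7, P6 3, P7 7 (sum 41, leaving 3 seats).
Remainders in descending order: P6 0.9032, P3 0.8285, P4 0.5497, P2 0.4616, P1 0.1260, P7 0.1198, P5 0.0112.
The surplus seats go to P6, P3, P4.

P1 6, P2 7, P3 4, P4 9, P5 7, P6 4, P7 7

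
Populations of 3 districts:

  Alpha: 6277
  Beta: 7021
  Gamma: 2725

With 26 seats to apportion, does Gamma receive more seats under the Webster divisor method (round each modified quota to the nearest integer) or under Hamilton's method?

Webster: Alpha 10, Beta 12, Gamma 4.
Hamilton: Alpha 10, Beta 11, Gamma 5.
Gamma gets 4 under Webster and 5 under Hamilton.

Hamilton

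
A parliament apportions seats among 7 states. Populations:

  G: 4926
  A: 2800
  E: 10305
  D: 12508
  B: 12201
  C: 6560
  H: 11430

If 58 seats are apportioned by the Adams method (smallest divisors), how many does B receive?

11

Standard divisor 60730/58 ≈ 1047.069; standard quotas: G 4.705, A 2.674, E 9.842, D 11.946, B 11.653, C 6.265, H 10.916.
Rounding up gives 5, 3, 10, 12, 12, 7, 11 = 60 seats, so the divisor must be adjusted.
With modified divisor 1120: modified quotas G 4.398, A 2.500, E 9.201, D 11.168, B 10.894, C 5.857, H 10.205.
Rounding up: G 5, A 3, E 10, D 12, B 11, C 6, H 11 (total 58).
B receives 11.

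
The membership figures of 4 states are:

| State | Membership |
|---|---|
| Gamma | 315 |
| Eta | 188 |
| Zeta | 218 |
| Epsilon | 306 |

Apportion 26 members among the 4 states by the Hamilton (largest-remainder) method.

Gamma: 8, Eta: 5, Zeta: 5, Epsilon: 8

Total 1027; standard divisor 1027/26 ≈ 39.5.
Standard quotas: Gamma 7.975, Eta 4.759, Zeta 5.519, Epsilon 7.747.
Lower quotas: Gamma 7, Eta 4, Zeta 5, Epsilon 7 (sum 23, leaving 3 seats).
Remainders in descending order: Gamma 0.975, Eta 0.759, Epsilon 0.747, Zeta 0.519.
Largest remainders: Gamma, Eta, Epsilon receive the extra seats.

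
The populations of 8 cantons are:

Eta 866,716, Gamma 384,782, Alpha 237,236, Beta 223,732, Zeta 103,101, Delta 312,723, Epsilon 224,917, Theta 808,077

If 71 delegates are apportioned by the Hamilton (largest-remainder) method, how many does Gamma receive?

The standard divisor is 3161284/71 ≈ 44525.127.
Standard quotas: Eta 19.4658, Gamma 8.6419, Alpha 5.3281, Beta 5.0248, Zeta 2.3156, Delta 7.0235, Epsilon 5.0515, Theta 18.1488.
Lower quotas: Eta 19, Gamma 8, Alpha 5, Beta 5, Zeta 2, Delta 7, Epsilon 5, Theta 18 (sum 69, leaving 2 seats).
Remainders in descending order: Gamma 0.6419, Eta 0.4658, Alpha 0.3281, Zeta 0.3156, Theta 0.1488, Epsilon 0.0515, Beta 0.0248, Delta 0.0235.
The surplus seats go to Gamma, Eta.
Gamma receives 9.

9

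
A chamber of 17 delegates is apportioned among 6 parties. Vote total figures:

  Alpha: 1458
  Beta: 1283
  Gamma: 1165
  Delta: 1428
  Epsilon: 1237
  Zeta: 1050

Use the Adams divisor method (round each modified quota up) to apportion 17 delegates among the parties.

Standard divisor 7621/17 ≈ 448.294; standard quotas: Alpha 3.252, Beta 2.862, Gamma 2.599, Delta 3.185, Epsilon 2.759, Zeta 2.342.
Rounding up gives 4, 3, 3, 4, 3, 3 = 20 seats, so the divisor must be adjusted.
With modified divisor 550: modified quotas Alpha 2.651, Beta 2.333, Gamma 2.118, Delta 2.596, Epsilon 2.249, Zeta 1.909.
Rounding up: Alpha 3, Beta 3, Gamma 3, Delta 3, Epsilon 3, Zeta 2 (total 17).

Alpha 3; Beta 3; Gamma 3; Delta 3; Epsilon 3; Zeta 2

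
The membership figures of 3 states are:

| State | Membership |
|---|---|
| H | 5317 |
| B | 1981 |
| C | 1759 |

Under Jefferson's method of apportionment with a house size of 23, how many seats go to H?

14

Standard divisor 9057/23 ≈ 393.783; standard quotas: H 13.502, B 5.031, C 4.467.
Rounding down gives 13, 5, 4 = 22 seats, so the divisor must be adjusted.
With modified divisor 370: modified quotas H 14.370, B 5.354, C 4.754.
Rounding down: H 14, B 5, C 4 (total 23).
H receives 14.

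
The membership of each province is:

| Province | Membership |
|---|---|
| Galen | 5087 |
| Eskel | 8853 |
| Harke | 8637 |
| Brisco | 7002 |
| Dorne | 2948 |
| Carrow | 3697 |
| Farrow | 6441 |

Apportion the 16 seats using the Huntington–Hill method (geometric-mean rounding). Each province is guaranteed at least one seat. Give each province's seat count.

With divisor 2622: modified quotas Galen 1.940, Eskel 3.376, Harke 3.294, Brisco 2.670, Dorne 1.124, Carrow 1.410, Farrow 2.457.
Geometric-mean thresholds: Galen √(1·2)=1.414, Eskel √(3·4)=3.464, Harke √(3·4)=3.464, Brisco √(2·3)=2.449, Dorne √(1·2)=1.414, Carrow √(1·2)=1.414, Farrow √(2·3)=2.449.
Each quota rounded against its threshold gives Galen 2, Eskel 3, Harke 3, Brisco 3, Dorne 1, Carrow 1, Farrow 3 (total 16).

Galen 2; Eskel 3; Harke 3; Brisco 3; Dorne 1; Carrow 1; Farrow 3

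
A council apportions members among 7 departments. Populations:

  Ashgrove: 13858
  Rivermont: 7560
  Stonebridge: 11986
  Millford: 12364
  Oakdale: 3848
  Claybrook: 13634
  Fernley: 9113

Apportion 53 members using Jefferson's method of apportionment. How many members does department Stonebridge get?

Standard divisor 72363/53 ≈ 1365.34; standard quotas: Ashgrove 10.150, Rivermont 5.537, Stonebridge 8.779, Millford 9.056, Oakdale 2.818, Claybrook 9.986, Fernley 6.675.
Rounding down gives 10, 5, 8, 9, 2, 9, 6 = 49 seats, so the divisor must be adjusted.
With modified divisor 1270: modified quotas Ashgrove 10.912, Rivermont 5.953, Stonebridge 9.438, Millford 9.735, Oakdale 3.030, Claybrook 10.735, Fernley 7.176.
Rounding down: Ashgrove 10, Rivermont 5, Stonebridge 9, Millford 9, Oakdale 3, Claybrook 10, Fernley 7 (total 53).
Stonebridge receives 9.

9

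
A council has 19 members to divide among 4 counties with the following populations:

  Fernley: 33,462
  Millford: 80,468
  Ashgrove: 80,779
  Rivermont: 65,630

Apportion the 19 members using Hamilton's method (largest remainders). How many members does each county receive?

The standard divisor is 260339/19 ≈ 13702.053.
Standard quotas: Fernley 2.4421, Millford 5.8727, Ashgrove 5.8954, Rivermont 4.7898.
Lower quotas: Fernley 2, Millford 5, Ashgrove 5, Rivermont 4 (sum 16, leaving 3 seats).
Remainders in descending order: Ashgrove 0.8954, Millford 0.8727, Rivermont 0.7898, Fernley 0.4421.
The surplus seats go to Ashgrove, Millford, Rivermont.

Fernley 2, Millford 6, Ashgrove 6, Rivermont 5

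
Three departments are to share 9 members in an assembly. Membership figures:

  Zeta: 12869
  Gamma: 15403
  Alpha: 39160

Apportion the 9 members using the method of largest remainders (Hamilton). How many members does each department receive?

Standard divisor: 67432 ÷ 9 ≈ 7492.444.
Standard quotas: Zeta 1.7176, Gamma 2.0558, Alpha 5.2266.
Lower quotas: Zeta 1, Gamma 2, Alpha 5 (sum 8, leaving 1 seat).
Remainders in descending order: Zeta 0.7176, Alpha 0.2266, Gamma 0.0558.
Largest remainder: Zeta receives the extra seat.

Zeta 2, Gamma 2, Alpha 5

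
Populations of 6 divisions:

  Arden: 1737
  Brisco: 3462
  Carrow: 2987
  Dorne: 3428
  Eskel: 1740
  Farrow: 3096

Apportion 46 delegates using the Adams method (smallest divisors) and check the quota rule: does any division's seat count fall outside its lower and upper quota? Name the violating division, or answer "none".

none

Standard quotas: Arden 4.857, Brisco 9.681, Carrow 8.353, Dorne 9.586, Eskel 4.866, Farrow 8.658.
Adams allocation: Arden 5, Brisco 10, Carrow 8, Dorne 9, Eskel 5, Farrow 9.
Every allocation lies between the lower and upper quota.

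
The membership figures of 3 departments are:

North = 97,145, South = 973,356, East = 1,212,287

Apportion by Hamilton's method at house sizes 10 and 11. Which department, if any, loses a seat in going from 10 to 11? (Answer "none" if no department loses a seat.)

At 10 seats: North 1, South 4, East 5.
At 11 seats: North 0, South 5, East 6.
North drops from 1 to 0.

North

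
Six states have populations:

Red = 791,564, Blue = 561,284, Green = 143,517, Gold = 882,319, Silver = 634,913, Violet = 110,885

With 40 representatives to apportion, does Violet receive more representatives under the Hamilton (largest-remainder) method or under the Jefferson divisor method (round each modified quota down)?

Hamilton: Red 10, Blue 7, Green 2, Gold 11, Silver 8, Violet 2.
Jefferson: Red 11, Blue 7, Green 1, Gold 12, Silver 8, Violet 1.
Violet gets 2 under Hamilton and 1 under Jefferson.

Hamilton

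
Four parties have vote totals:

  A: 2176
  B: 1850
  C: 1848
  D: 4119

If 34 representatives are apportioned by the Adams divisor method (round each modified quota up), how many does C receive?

6

Standard divisor 9993/34 ≈ 293.912; standard quotas: A 7.404, B 6.294, C 6.288, D 14.014.
Rounding up gives 8, 7, 7, 15 = 37 seats, so the divisor must be adjusted.
With modified divisor 309.6: modified quotas A 7.028, B 5.975, C 5.969, D 13.304.
Rounding up: A 8, B 6, C 6, D 14 (total 34).
C receives 6.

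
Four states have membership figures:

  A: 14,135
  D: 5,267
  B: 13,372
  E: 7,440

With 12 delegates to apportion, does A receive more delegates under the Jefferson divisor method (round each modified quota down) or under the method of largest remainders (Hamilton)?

Jefferson

Jefferson: A 5, D 1, B 4, E 2.
Hamilton: A 4, D 2, B 4, E 2.
A gets 5 under Jefferson and 4 under Hamilton.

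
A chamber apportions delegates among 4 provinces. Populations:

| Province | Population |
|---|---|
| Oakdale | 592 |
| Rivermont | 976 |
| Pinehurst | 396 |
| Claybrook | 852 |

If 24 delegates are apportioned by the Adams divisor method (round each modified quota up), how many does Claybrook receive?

7

Standard divisor 2816/24 ≈ 117.333; standard quotas: Oakdale 5.045, Rivermont 8.318, Pinehurst 3.375, Claybrook 7.261.
Rounding up gives 6, 9, 4, 8 = 27 seats, so the divisor must be adjusted.
With modified divisor 130: modified quotas Oakdale 4.554, Rivermont 7.508, Pinehurst 3.046, Claybrook 6.554.
Rounding up: Oakdale 5, Rivermont 8, Pinehurst 4, Claybrook 7 (total 24).
Claybrook receives 7.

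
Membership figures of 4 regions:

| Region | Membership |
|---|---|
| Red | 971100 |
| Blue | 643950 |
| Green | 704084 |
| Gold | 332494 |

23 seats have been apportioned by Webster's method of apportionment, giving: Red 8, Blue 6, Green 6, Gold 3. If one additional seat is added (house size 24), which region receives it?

Red

Priority for the next seat is population ÷ (current seats + 0.5).
Priorities: Red 114247.059, Blue 99069.231, Green 108320.615, Gold 94998.286.
Highest priority: Red.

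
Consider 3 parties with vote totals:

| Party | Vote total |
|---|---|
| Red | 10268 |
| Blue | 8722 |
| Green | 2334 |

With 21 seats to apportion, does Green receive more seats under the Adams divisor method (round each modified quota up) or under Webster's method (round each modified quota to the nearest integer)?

Adams: Red 10, Blue 8, Green 3.
Webster: Red 10, Blue 9, Green 2.
Green gets 3 under Adams and 2 under Webster.

Adams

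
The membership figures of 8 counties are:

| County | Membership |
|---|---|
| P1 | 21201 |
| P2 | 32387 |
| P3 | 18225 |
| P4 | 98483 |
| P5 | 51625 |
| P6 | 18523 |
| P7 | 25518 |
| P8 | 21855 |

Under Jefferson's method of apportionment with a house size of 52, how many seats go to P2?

6

Standard divisor 287817/52 ≈ 5534.942; standard quotas: P1 3.830, P2 5.851, P3 3.293, P4 17.793, P5 9.327, P6 3.347, P7 4.610, P8 3.949.
Rounding down gives 3, 5, 3, 17, 9, 3, 4, 3 = 47 seats, so the divisor must be adjusted.
With modified divisor 5173: modified quotas P1 4.098, P2 6.261, P3 3.523, P4 19.038, P5 9.980, P6 3.581, P7 4.933, P8 4.225.
Rounding down: P1 4, P2 6, P3 3, P4 19, P5 9, P6 3, P7 4, P8 4 (total 52).
P2 receives 6.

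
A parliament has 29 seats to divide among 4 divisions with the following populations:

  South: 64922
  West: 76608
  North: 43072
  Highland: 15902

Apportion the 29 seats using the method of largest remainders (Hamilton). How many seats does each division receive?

South=10, West=11, North=6, Highland=2

Total 200504; standard divisor 200504/29 ≈ 6913.931.
Standard quotas: South 9.3900, West 11.0802, North 6.2297, Highland 2.3000.
Lower quotas: South 9, West 11, North 6, Highland 2 (sum 28, leaving 1 seat).
Remainders in descending order: South 0.3900, Highland 0.3000, North 0.2297, West 0.0802.
Largest remainder: South receives the extra seat.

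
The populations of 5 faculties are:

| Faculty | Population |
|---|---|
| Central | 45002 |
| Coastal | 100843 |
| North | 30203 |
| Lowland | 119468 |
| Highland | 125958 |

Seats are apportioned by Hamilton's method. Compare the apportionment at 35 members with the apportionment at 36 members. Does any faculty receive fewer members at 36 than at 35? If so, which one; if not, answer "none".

North

At 35 seats: Central 4, Coastal 8, North 3, Lowland 10, Highland 10.
At 36 seats: Central 4, Coastal 9, North 2, Lowland 10, Highland 11.
North drops from 3 to 2.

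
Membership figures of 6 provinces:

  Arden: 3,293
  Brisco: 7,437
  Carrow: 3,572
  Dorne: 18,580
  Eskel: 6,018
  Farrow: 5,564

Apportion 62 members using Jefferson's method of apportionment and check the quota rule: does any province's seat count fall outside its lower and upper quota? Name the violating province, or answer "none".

Dorne

Standard quotas: Arden 4.592, Brisco 10.370, Carrow 4.981, Dorne 25.908, Eskel 8.391, Farrow 7.758.
Jefferson allocation: Arden 4, Brisco 10, Carrow 5, Dorne 27, Eskel 8, Farrow 8.
Dorne has quota 25.908 (lower 25, upper 26) but receives 27 — outside the quota interval.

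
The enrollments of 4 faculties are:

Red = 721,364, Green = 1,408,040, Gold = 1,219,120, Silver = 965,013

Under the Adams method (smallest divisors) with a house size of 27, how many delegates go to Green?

Standard divisor 4313537/27 ≈ 159760.63; standard quotas: Red 4.515, Green 8.813, Gold 7.631, Silver 6.040.
Rounding up gives 5, 9, 8, 7 = 29 seats, so the divisor must be adjusted.
With modified divisor 175100: modified quotas Red 4.120, Green 8.041, Gold 6.962, Silver 5.511.
Rounding up: Red 5, Green 9, Gold 7, Silver 6 (total 27).
Green receives 9.

9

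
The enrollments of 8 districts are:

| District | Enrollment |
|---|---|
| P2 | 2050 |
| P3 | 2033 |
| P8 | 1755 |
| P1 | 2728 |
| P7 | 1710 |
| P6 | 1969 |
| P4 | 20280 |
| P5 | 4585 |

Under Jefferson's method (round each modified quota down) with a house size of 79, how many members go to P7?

3

Standard divisor 37110/79 ≈ 469.747; standard quotas: P2 4.364, P3 4.328, P8 3.736, P1 5.807, P7 3.640, P6 4.192, P4 43.172, P5 9.761.
Rounding down gives 4, 4, 3, 5, 3, 4, 43, 9 = 75 seats, so the divisor must be adjusted.
With modified divisor 450: modified quotas P2 4.556, P3 4.518, P8 3.900, P1 6.062, P7 3.800, P6 4.376, P4 45.067, P5 10.189.
Rounding down: P2 4, P3 4, P8 3, P1 6, P7 3, P6 4, P4 45, P5 10 (total 79).
P7 receives 3.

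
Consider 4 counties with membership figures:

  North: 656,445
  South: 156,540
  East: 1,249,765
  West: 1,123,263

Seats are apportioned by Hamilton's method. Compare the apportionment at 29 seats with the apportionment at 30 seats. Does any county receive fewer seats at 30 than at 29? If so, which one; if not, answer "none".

At 29 seats: North 6, South 2, East 11, West 10.
At 30 seats: North 6, South 1, East 12, West 11.
South drops from 2 to 1.

South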